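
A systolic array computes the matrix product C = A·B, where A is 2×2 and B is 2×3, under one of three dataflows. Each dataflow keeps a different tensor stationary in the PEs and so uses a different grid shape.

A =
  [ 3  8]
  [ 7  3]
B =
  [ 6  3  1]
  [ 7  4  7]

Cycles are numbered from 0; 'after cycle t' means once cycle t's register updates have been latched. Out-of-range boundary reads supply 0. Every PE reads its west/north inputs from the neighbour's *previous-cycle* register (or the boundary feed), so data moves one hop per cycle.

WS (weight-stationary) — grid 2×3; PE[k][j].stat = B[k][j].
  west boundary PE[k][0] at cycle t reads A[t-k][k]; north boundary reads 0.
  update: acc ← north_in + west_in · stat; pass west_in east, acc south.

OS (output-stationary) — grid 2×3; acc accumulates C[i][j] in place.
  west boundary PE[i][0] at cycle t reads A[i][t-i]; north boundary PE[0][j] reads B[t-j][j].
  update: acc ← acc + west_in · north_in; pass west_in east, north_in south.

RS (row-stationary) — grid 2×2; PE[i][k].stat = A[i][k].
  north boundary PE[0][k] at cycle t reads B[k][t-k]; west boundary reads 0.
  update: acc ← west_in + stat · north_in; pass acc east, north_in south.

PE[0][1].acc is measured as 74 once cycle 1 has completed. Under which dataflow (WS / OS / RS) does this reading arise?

WS (2×3 grid), PE[0][1]:
  cycle 0: PE[0][1] → acc 0, east 0, south 0
  cycle 1: PE[0][1] → acc 9, east 3, south 9
OS (2×3 grid), PE[0][1]:
  cycle 0: PE[0][1] → acc 0, east 0, south 0
  cycle 1: PE[0][1] → acc 9, east 3, south 3
RS (2×2 grid), PE[0][1]:
  cycle 0: PE[0][1] → acc 0, east 0, south 0
  cycle 1: PE[0][1] → acc 74, east 74, south 7

dataflow = RS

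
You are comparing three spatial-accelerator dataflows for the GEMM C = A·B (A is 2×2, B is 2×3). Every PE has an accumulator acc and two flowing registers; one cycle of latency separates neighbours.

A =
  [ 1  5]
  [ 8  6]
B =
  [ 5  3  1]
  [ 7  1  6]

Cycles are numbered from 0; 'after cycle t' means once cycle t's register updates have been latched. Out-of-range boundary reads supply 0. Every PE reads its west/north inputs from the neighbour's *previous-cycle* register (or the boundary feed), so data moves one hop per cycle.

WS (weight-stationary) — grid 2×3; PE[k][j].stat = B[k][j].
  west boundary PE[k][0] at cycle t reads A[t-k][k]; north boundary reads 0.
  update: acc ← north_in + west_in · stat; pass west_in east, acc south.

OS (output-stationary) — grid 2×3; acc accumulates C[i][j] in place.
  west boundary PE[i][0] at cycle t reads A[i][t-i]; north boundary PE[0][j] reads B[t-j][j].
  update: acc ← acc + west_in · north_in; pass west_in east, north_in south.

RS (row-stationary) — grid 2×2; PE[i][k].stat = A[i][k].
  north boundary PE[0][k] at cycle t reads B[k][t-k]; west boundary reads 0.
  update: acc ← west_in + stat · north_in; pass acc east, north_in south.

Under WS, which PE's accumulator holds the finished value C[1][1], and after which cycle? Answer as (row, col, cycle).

WS: C[1][1] accumulates in PE[1][1]:
  [0] (1,1) acc=0 (h:0 v:0)
  [1] (1,1) acc=0 (h:0 v:0)
  [2] (1,1) acc=8 (h:5 v:8)
  [3] (1,1) acc=30 (h:6 v:30)

(row, col, cycle) = (1, 1, 3)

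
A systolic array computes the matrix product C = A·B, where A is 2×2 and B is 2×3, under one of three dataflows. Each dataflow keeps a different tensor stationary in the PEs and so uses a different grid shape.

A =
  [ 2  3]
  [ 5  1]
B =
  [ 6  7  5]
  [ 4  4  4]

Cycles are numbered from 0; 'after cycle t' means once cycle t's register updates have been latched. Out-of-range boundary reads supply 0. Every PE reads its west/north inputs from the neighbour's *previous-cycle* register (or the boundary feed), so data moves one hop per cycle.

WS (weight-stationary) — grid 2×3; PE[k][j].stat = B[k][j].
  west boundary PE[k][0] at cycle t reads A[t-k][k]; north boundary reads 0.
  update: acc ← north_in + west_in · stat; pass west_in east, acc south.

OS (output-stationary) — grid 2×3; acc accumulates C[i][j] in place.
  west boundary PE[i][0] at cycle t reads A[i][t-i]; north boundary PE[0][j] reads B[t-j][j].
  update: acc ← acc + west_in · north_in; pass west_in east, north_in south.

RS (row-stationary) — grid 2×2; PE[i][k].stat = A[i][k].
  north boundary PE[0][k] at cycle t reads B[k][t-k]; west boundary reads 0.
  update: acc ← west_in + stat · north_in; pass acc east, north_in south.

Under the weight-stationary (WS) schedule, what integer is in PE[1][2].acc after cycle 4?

WS on a 2×3 grid — tracing PE[1][2] and its feeders:
  0: (0,2).acc=0  regs=<0,0>
  0: (1,1).acc=0  regs=<0,0>
  0: (1,2).acc=0  regs=<0,0>
  1: (0,2).acc=0  regs=<0,0>
  1: (1,1).acc=0  regs=<0,0>
  1: (1,2).acc=0  regs=<0,0>
  2: (0,2).acc=10  regs=<2,10>
  2: (1,1).acc=26  regs=<3,26>
  2: (1,2).acc=0  regs=<0,0>
  3: (0,2).acc=25  regs=<5,25>
  3: (1,1).acc=39  regs=<1,39>
  3: (1,2).acc=22  regs=<3,22>
  4: (0,2).acc=0  regs=<0,0>
  4: (1,1).acc=0  regs=<0,0>
  4: (1,2).acc=29  regs=<1,29>

PE[1][2].acc = 29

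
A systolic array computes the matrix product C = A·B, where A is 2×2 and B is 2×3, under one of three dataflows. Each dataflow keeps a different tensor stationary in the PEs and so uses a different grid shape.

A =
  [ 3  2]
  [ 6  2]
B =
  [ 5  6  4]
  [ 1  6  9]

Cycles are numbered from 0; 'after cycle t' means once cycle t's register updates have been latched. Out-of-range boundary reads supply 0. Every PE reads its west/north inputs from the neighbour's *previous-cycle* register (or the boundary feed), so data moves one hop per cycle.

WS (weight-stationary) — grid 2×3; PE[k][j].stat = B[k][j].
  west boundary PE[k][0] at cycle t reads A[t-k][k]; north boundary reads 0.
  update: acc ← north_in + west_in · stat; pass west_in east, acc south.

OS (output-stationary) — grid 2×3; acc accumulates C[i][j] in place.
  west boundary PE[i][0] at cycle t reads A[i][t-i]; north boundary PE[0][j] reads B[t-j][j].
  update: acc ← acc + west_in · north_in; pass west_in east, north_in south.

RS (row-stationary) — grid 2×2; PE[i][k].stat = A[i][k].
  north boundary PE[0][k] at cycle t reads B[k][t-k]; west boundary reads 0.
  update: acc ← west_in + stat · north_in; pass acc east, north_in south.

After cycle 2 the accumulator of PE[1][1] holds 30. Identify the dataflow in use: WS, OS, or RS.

Under WS (2×3), PE[1][1]:
  c0 r1c1: 0 / 0 / 0
  c1 r1c1: 0 / 0 / 0
  c2 r1c1: 30 / 2 / 30
Under OS (2×3), PE[1][1]:
  c0 r1c1: 0 / 0 / 0
  c1 r1c1: 0 / 0 / 0
  c2 r1c1: 36 / 6 / 6
Under RS (2×2), PE[1][1]:
  c0 r1c1: 0 / 0 / 0
  c1 r1c1: 0 / 0 / 0
  c2 r1c1: 32 / 32 / 1

dataflow = WS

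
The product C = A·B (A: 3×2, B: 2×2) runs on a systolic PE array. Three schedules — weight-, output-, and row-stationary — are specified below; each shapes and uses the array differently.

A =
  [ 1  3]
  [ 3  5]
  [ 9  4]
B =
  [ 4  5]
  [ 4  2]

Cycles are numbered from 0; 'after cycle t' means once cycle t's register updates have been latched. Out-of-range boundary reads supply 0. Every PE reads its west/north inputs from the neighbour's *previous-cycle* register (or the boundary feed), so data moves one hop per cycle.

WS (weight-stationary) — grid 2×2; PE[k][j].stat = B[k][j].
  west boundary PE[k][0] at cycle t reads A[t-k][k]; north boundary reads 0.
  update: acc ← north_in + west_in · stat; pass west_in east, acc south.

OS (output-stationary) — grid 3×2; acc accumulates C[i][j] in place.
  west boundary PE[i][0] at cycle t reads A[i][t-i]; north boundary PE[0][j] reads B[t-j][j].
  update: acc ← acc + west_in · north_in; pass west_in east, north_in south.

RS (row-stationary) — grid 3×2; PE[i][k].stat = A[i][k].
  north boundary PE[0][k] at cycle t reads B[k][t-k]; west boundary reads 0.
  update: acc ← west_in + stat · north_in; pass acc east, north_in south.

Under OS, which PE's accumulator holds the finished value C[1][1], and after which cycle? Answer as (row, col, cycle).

Under OS, C[1][1] lands at PE[1][1]:
  t=0 PE[1][1]: acc=0 h=0 v=0
  t=1 PE[1][1]: acc=0 h=0 v=0
  t=2 PE[1][1]: acc=15 h=3 v=5
  t=3 PE[1][1]: acc=25 h=5 v=2

(row, col, cycle) = (1, 1, 3)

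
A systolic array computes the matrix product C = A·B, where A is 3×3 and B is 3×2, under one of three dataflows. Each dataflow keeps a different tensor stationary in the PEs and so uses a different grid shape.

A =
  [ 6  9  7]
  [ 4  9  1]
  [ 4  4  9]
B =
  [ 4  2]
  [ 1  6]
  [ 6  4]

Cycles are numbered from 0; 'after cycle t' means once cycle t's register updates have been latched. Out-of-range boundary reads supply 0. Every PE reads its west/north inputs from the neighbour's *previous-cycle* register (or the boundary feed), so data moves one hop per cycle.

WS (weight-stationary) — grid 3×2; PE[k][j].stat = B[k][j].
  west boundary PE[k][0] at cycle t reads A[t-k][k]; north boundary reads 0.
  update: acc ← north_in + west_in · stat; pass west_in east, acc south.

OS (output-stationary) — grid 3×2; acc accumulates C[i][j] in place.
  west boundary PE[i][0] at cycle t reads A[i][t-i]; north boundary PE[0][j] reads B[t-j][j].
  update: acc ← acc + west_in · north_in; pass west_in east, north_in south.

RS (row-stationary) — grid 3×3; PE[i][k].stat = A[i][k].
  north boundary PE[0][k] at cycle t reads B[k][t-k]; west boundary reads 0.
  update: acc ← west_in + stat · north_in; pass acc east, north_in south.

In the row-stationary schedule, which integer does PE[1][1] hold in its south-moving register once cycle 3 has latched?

RS (3×3). Following PE[1][1] plus its west/north inputs:
  step 0 · PE0,1: acc=0; fwd→0 fwd↓0
  step 0 · PE1,0: acc=0; fwd→0 fwd↓0
  step 0 · PE1,1: acc=0; fwd→0 fwd↓0
  step 1 · PE0,1: acc=33; fwd→33 fwd↓1
  step 1 · PE1,0: acc=16; fwd→16 fwd↓4
  step 1 · PE1,1: acc=0; fwd→0 fwd↓0
  step 2 · PE0,1: acc=66; fwd→66 fwd↓6
  step 2 · PE1,0: acc=8; fwd→8 fwd↓2
  step 2 · PE1,1: acc=25; fwd→25 fwd↓1
  step 3 · PE0,1: acc=0; fwd→0 fwd↓0
  step 3 · PE1,0: acc=0; fwd→0 fwd↓0
  step 3 · PE1,1: acc=62; fwd→62 fwd↓6

register = 6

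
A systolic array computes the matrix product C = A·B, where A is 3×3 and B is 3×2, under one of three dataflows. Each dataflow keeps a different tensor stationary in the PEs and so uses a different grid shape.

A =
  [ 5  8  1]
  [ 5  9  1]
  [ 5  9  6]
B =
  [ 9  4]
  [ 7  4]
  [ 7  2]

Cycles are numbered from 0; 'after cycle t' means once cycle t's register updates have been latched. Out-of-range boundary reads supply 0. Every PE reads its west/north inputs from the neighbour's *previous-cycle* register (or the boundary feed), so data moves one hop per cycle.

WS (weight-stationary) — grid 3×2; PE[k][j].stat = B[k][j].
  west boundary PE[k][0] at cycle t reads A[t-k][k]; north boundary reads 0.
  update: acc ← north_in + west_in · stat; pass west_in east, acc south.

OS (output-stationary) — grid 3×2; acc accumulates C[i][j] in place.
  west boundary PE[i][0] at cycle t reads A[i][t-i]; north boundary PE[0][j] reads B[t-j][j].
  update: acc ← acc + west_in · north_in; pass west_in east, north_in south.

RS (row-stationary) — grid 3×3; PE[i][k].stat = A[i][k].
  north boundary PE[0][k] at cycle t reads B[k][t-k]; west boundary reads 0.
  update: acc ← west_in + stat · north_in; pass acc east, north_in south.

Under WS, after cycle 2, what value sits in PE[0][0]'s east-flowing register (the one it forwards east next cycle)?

register = 5

WS on a 3×2 grid — tracing PE[0][0] and its feeders:
  @0  [0,0]  acc 45  |  →5  ↓45
  @1  [0,0]  acc 45  |  →5  ↓45
  @2  [0,0]  acc 45  |  →5  ↓45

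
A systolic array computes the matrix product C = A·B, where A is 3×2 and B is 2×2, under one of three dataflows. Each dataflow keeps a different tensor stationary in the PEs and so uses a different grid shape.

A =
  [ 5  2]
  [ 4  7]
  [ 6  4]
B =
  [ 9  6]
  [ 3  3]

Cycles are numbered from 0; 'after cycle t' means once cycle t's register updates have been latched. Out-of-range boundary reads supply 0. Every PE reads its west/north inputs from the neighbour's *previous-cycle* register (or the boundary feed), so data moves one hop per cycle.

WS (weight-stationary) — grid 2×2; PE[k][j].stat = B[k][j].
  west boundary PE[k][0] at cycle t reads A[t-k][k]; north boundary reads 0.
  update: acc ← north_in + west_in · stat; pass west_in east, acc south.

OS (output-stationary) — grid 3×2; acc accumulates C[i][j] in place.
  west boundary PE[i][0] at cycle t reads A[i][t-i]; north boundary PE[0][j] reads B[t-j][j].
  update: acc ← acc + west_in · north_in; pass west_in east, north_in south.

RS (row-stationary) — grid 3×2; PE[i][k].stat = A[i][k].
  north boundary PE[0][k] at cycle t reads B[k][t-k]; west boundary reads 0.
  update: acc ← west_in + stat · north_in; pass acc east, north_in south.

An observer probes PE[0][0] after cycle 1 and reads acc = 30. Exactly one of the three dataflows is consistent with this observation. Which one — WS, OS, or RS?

— WS: 2×2; PE[0][0] trace:
  0: (0,0).acc=45  regs=<5,45>
  1: (0,0).acc=36  regs=<4,36>
— OS: 3×2; PE[0][0] trace:
  0: (0,0).acc=45  regs=<5,9>
  1: (0,0).acc=51  regs=<2,3>
— RS: 3×2; PE[0][0] trace:
  0: (0,0).acc=45  regs=<45,9>
  1: (0,0).acc=30  regs=<30,6>

dataflow = RS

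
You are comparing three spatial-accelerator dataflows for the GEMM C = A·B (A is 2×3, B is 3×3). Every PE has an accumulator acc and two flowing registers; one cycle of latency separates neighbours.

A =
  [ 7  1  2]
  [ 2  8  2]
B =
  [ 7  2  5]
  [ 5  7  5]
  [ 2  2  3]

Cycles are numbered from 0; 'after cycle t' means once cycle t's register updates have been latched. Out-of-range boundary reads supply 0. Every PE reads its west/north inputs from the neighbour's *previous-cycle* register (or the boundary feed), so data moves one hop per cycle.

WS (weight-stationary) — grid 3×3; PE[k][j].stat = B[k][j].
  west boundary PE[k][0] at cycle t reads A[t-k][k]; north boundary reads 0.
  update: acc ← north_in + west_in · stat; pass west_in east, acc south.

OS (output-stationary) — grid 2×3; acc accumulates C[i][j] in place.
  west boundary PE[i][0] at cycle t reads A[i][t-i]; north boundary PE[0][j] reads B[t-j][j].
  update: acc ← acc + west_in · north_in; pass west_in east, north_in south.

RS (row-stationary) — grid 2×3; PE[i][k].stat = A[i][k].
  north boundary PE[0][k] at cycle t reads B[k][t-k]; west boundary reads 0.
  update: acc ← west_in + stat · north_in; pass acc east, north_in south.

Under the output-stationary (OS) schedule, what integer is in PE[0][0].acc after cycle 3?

PE[0][0].acc = 58

Tracing OS — 2×3 array, target PE[0][0]:
  0: (0,0).acc=49  regs=<7,7>
  1: (0,0).acc=54  regs=<1,5>
  2: (0,0).acc=58  regs=<2,2>
  3: (0,0).acc=58  regs=<0,0>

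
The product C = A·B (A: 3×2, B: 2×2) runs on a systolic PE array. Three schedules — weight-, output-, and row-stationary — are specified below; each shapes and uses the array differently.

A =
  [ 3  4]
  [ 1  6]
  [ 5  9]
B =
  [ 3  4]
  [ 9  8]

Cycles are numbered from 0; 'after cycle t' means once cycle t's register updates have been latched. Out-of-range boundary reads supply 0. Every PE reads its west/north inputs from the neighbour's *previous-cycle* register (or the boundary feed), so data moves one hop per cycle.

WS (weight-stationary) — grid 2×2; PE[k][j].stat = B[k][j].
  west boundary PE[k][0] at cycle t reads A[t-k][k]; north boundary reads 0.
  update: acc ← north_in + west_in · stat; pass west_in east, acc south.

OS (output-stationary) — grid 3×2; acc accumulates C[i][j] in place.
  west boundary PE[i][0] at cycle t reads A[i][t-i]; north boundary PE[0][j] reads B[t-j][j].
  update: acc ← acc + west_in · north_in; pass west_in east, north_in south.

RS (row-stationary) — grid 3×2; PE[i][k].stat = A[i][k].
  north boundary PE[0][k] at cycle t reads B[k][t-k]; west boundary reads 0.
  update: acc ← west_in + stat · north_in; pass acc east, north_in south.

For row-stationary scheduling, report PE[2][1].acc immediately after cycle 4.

RS 3×2: PE[2][1] cycle-by-cycle (with neighbour feeds):
  t=0 PE[1][1]: acc=0 h=0 v=0
  t=0 PE[2][0]: acc=0 h=0 v=0
  t=0 PE[2][1]: acc=0 h=0 v=0
  t=1 PE[1][1]: acc=0 h=0 v=0
  t=1 PE[2][0]: acc=0 h=0 v=0
  t=1 PE[2][1]: acc=0 h=0 v=0
  t=2 PE[1][1]: acc=57 h=57 v=9
  t=2 PE[2][0]: acc=15 h=15 v=3
  t=2 PE[2][1]: acc=0 h=0 v=0
  t=3 PE[1][1]: acc=52 h=52 v=8
  t=3 PE[2][0]: acc=20 h=20 v=4
  t=3 PE[2][1]: acc=96 h=96 v=9
  t=4 PE[1][1]: acc=0 h=0 v=0
  t=4 PE[2][0]: acc=0 h=0 v=0
  t=4 PE[2][1]: acc=92 h=92 v=8

PE[2][1].acc = 92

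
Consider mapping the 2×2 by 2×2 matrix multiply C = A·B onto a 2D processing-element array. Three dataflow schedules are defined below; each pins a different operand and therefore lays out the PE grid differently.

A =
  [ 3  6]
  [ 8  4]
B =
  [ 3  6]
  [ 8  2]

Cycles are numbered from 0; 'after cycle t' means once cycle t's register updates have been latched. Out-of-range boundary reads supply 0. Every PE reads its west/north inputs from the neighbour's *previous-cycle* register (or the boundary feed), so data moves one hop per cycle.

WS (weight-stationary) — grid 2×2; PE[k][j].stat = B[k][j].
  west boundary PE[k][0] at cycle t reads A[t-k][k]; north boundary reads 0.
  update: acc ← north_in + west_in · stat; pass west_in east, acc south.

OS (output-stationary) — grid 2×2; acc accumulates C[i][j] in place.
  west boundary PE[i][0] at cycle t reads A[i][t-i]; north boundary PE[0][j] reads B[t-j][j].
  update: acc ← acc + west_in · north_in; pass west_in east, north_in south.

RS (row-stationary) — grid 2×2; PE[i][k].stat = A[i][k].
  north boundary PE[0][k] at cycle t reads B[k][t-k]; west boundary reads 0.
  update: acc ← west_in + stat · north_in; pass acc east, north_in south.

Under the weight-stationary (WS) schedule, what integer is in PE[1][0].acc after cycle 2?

WS on a 2×2 grid — tracing PE[1][0] and its feeders:
  step 0 · PE0,0: acc=9; fwd→3 fwd↓9
  step 0 · PE1,0: acc=0; fwd→0 fwd↓0
  step 1 · PE0,0: acc=24; fwd→8 fwd↓24
  step 1 · PE1,0: acc=57; fwd→6 fwd↓57
  step 2 · PE0,0: acc=0; fwd→0 fwd↓0
  step 2 · PE1,0: acc=56; fwd→4 fwd↓56

PE[1][0].acc = 56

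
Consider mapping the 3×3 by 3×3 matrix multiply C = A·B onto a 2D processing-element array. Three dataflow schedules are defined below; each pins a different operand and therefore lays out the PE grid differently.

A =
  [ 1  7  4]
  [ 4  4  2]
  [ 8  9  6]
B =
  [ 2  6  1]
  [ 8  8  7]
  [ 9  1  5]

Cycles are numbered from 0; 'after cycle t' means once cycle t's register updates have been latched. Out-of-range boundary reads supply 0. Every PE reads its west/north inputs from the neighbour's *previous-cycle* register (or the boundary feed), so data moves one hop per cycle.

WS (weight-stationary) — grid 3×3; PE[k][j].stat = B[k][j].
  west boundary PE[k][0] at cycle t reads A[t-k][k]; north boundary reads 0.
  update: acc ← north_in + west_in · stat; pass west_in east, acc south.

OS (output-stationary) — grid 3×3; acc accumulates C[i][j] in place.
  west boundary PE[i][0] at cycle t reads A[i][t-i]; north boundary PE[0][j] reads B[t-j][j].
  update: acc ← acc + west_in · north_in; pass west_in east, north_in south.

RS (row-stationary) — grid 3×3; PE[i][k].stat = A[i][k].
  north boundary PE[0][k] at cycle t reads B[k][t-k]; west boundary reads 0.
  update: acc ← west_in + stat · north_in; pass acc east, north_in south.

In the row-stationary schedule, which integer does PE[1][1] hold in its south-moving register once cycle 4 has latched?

RS 3×3: PE[1][1] cycle-by-cycle (with neighbour feeds):
  c0 r0c1: 0 / 0 / 0
  c0 r1c0: 0 / 0 / 0
  c0 r1c1: 0 / 0 / 0
  c1 r0c1: 58 / 58 / 8
  c1 r1c0: 8 / 8 / 2
  c1 r1c1: 0 / 0 / 0
  c2 r0c1: 62 / 62 / 8
  c2 r1c0: 24 / 24 / 6
  c2 r1c1: 40 / 40 / 8
  c3 r0c1: 50 / 50 / 7
  c3 r1c0: 4 / 4 / 1
  c3 r1c1: 56 / 56 / 8
  c4 r0c1: 0 / 0 / 0
  c4 r1c0: 0 / 0 / 0
  c4 r1c1: 32 / 32 / 7

register = 7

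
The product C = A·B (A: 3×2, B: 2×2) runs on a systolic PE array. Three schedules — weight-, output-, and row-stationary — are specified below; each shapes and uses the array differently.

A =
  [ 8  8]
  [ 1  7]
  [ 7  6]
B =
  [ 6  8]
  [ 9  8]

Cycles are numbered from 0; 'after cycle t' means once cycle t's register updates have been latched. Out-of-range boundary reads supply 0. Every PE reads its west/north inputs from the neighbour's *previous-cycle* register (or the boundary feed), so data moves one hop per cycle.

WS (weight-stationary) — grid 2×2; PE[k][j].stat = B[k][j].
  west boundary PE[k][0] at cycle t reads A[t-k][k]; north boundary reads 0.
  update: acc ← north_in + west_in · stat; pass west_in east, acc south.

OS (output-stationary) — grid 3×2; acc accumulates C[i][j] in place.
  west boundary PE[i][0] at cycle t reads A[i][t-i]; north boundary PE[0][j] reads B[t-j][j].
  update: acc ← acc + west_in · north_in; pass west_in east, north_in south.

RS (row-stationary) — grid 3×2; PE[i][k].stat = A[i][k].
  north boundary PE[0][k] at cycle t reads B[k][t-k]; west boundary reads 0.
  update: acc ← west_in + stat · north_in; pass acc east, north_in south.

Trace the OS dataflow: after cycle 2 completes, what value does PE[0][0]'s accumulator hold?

PE[0][0].acc = 120

OS 3×2: PE[0][0] cycle-by-cycle (with neighbour feeds):
  c0 r0c0: 48 / 8 / 6
  c1 r0c0: 120 / 8 / 9
  c2 r0c0: 120 / 0 / 0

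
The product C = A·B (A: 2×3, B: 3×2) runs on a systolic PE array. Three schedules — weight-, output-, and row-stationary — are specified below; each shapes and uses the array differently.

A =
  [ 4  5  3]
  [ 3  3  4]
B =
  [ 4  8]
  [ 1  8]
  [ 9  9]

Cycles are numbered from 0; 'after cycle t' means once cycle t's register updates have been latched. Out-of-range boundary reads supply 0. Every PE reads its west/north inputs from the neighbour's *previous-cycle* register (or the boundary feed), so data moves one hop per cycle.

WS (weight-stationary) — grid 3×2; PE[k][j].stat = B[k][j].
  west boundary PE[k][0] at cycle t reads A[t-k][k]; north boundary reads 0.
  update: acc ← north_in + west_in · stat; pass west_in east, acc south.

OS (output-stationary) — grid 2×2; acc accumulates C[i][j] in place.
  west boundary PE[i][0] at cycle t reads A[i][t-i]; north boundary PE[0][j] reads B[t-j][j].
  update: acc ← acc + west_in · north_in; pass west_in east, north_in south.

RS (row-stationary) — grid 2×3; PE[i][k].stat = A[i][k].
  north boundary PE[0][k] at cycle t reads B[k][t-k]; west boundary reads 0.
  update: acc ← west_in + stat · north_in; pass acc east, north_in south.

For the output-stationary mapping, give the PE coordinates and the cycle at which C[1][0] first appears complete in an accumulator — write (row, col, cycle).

OS: C[1][0] accumulates in PE[1][0]:
  @0  [1,0]  acc 0  |  →0  ↓0
  @1  [1,0]  acc 12  |  →3  ↓4
  @2  [1,0]  acc 15  |  →3  ↓1
  @3  [1,0]  acc 51  |  →4  ↓9

(row, col, cycle) = (1, 0, 3)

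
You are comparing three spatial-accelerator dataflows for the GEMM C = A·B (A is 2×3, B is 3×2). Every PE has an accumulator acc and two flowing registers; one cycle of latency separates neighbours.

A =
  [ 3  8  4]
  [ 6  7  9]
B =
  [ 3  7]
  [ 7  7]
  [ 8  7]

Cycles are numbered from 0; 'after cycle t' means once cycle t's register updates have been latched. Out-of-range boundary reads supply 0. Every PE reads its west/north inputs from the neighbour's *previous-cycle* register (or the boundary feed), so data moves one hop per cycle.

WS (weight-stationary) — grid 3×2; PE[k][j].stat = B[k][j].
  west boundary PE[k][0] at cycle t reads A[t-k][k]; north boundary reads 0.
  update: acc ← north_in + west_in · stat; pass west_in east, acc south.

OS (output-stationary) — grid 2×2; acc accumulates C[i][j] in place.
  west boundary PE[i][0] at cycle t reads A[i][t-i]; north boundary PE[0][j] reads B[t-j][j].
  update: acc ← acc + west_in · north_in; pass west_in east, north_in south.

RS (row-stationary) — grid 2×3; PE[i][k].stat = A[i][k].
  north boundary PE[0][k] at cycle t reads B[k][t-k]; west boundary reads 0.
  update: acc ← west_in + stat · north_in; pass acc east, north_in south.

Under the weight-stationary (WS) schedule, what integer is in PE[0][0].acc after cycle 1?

PE[0][0].acc = 18

WS on a 3×2 grid — tracing PE[0][0] and its feeders:
  c0 r0c0: 9 / 3 / 9
  c1 r0c0: 18 / 6 / 18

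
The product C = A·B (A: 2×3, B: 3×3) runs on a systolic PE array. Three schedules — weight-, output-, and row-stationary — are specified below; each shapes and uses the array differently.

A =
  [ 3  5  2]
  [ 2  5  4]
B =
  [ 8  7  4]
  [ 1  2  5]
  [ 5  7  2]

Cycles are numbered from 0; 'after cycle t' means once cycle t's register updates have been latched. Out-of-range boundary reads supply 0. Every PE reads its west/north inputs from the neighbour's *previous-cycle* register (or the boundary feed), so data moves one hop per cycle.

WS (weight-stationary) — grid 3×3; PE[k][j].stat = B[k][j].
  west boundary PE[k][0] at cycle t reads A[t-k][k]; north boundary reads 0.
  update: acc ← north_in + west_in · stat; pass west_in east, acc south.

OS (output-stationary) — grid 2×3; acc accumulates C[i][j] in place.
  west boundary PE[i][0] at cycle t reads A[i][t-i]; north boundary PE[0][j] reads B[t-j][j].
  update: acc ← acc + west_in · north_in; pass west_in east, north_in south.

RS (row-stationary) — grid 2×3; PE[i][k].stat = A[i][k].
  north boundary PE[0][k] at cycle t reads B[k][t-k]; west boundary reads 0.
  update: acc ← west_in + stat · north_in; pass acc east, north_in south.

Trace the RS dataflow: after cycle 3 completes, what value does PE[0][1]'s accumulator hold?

Tracing RS — 2×3 array, target PE[0][1]:
  step 0 · PE0,0: acc=24; fwd→24 fwd↓8
  step 0 · PE0,1: acc=0; fwd→0 fwd↓0
  step 1 · PE0,0: acc=21; fwd→21 fwd↓7
  step 1 · PE0,1: acc=29; fwd→29 fwd↓1
  step 2 · PE0,0: acc=12; fwd→12 fwd↓4
  step 2 · PE0,1: acc=31; fwd→31 fwd↓2
  step 3 · PE0,0: acc=0; fwd→0 fwd↓0
  step 3 · PE0,1: acc=37; fwd→37 fwd↓5

PE[0][1].acc = 37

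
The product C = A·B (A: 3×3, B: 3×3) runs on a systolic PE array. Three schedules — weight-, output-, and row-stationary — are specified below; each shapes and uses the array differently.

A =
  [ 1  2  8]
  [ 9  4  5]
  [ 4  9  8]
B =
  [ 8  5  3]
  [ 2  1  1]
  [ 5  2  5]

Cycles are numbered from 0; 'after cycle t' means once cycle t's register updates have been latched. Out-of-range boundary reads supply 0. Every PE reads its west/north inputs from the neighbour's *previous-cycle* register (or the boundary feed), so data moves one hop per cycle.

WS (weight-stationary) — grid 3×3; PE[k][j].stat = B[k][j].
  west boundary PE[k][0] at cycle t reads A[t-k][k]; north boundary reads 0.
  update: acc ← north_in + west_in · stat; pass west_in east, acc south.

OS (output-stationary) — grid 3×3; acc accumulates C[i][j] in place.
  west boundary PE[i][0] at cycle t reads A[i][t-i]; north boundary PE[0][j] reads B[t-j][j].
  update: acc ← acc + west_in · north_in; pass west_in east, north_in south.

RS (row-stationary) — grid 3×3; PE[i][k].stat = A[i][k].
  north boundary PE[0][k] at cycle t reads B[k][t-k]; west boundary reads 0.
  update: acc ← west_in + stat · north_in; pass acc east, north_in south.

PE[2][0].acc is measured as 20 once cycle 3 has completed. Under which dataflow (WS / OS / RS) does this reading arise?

Under WS (3×3), PE[2][0]:
  0: (2,0).acc=0  regs=<0,0>
  1: (2,0).acc=0  regs=<0,0>
  2: (2,0).acc=52  regs=<8,52>
  3: (2,0).acc=105  regs=<5,105>
Under OS (3×3), PE[2][0]:
  0: (2,0).acc=0  regs=<0,0>
  1: (2,0).acc=0  regs=<0,0>
  2: (2,0).acc=32  regs=<4,8>
  3: (2,0).acc=50  regs=<9,2>
Under RS (3×3), PE[2][0]:
  0: (2,0).acc=0  regs=<0,0>
  1: (2,0).acc=0  regs=<0,0>
  2: (2,0).acc=32  regs=<32,8>
  3: (2,0).acc=20  regs=<20,5>

dataflow = RS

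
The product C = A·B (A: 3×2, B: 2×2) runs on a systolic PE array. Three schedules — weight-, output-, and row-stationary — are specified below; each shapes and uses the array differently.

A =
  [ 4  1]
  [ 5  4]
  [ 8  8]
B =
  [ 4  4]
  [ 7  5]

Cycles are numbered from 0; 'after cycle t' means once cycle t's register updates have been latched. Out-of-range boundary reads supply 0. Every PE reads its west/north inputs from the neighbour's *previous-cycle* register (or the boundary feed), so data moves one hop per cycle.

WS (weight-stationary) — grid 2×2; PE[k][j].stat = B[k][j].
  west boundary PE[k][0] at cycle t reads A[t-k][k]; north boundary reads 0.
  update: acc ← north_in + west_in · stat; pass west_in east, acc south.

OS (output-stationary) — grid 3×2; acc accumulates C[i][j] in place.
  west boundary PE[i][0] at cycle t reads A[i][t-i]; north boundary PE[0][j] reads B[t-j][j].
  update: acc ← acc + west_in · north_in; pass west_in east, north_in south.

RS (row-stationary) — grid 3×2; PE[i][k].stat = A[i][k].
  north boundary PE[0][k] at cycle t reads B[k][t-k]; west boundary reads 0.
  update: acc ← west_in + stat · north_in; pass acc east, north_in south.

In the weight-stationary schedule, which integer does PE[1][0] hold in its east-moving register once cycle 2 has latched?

WS on a 2×2 grid — tracing PE[1][0] and its feeders:
  0: (0,0).acc=16  regs=<4,16>
  0: (1,0).acc=0  regs=<0,0>
  1: (0,0).acc=20  regs=<5,20>
  1: (1,0).acc=23  regs=<1,23>
  2: (0,0).acc=32  regs=<8,32>
  2: (1,0).acc=48  regs=<4,48>

register = 4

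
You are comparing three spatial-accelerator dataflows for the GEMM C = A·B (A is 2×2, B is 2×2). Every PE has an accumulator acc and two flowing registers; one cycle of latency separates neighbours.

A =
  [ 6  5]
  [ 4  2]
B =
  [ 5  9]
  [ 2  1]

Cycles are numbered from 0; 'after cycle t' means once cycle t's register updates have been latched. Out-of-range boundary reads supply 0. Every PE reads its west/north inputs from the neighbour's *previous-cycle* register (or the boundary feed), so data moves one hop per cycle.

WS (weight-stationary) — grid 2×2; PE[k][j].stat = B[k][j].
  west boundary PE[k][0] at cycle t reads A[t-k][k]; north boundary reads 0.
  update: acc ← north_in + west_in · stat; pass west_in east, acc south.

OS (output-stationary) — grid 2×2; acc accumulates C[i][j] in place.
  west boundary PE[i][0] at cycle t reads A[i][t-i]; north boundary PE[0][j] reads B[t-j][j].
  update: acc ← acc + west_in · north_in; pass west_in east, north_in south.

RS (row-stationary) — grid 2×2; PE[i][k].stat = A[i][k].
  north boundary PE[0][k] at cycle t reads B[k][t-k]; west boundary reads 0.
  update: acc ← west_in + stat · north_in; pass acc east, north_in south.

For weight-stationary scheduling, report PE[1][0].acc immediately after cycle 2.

WS 2×2: PE[1][0] cycle-by-cycle (with neighbour feeds):
  c0 r0c0: 30 / 6 / 30
  c0 r1c0: 0 / 0 / 0
  c1 r0c0: 20 / 4 / 20
  c1 r1c0: 40 / 5 / 40
  c2 r0c0: 0 / 0 / 0
  c2 r1c0: 24 / 2 / 24

PE[1][0].acc = 24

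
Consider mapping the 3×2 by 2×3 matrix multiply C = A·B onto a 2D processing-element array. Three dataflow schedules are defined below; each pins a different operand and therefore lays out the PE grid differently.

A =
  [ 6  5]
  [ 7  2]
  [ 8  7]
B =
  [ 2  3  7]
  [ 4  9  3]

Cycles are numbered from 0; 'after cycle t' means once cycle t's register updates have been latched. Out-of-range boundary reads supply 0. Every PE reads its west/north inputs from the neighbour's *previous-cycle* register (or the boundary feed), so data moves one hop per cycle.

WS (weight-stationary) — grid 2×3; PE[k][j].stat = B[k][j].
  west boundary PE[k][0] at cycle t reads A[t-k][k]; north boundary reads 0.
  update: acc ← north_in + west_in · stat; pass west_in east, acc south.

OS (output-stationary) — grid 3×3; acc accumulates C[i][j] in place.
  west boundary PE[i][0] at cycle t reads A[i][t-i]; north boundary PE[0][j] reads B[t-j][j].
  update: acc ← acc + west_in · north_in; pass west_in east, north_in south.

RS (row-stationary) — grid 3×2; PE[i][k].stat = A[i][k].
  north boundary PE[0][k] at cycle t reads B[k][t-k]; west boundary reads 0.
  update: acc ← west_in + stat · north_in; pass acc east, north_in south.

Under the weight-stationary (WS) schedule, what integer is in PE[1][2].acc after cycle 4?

PE[1][2].acc = 55

Tracing WS — 2×3 array, target PE[1][2]:
  step 0 · PE0,2: acc=0; fwd→0 fwd↓0
  step 0 · PE1,1: acc=0; fwd→0 fwd↓0
  step 0 · PE1,2: acc=0; fwd→0 fwd↓0
  step 1 · PE0,2: acc=0; fwd→0 fwd↓0
  step 1 · PE1,1: acc=0; fwd→0 fwd↓0
  step 1 · PE1,2: acc=0; fwd→0 fwd↓0
  step 2 · PE0,2: acc=42; fwd→6 fwd↓42
  step 2 · PE1,1: acc=63; fwd→5 fwd↓63
  step 2 · PE1,2: acc=0; fwd→0 fwd↓0
  step 3 · PE0,2: acc=49; fwd→7 fwd↓49
  step 3 · PE1,1: acc=39; fwd→2 fwd↓39
  step 3 · PE1,2: acc=57; fwd→5 fwd↓57
  step 4 · PE0,2: acc=56; fwd→8 fwd↓56
  step 4 · PE1,1: acc=87; fwd→7 fwd↓87
  step 4 · PE1,2: acc=55; fwd→2 fwd↓55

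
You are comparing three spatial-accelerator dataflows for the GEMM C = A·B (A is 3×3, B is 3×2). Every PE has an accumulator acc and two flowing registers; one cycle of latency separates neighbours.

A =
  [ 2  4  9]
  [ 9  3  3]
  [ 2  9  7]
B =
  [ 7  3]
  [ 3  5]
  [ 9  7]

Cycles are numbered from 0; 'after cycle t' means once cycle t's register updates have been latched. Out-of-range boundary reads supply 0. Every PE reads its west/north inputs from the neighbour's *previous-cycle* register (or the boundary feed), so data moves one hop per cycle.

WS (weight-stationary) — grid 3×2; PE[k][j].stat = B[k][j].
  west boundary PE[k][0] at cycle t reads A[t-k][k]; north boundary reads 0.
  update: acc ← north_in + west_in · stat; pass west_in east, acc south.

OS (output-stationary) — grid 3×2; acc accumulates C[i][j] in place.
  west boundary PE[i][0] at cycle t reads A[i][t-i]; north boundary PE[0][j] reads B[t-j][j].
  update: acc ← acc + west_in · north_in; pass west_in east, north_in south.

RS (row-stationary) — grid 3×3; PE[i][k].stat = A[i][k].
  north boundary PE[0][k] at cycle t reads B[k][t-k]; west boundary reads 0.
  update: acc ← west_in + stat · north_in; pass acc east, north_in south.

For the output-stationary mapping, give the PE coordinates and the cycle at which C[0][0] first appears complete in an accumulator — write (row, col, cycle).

(row, col, cycle) = (0, 0, 2)

OS — PE[0][0] is where C[0][0] collects:
  [0] (0,0) acc=14 (h:2 v:7)
  [1] (0,0) acc=26 (h:4 v:3)
  [2] (0,0) acc=107 (h:9 v:9)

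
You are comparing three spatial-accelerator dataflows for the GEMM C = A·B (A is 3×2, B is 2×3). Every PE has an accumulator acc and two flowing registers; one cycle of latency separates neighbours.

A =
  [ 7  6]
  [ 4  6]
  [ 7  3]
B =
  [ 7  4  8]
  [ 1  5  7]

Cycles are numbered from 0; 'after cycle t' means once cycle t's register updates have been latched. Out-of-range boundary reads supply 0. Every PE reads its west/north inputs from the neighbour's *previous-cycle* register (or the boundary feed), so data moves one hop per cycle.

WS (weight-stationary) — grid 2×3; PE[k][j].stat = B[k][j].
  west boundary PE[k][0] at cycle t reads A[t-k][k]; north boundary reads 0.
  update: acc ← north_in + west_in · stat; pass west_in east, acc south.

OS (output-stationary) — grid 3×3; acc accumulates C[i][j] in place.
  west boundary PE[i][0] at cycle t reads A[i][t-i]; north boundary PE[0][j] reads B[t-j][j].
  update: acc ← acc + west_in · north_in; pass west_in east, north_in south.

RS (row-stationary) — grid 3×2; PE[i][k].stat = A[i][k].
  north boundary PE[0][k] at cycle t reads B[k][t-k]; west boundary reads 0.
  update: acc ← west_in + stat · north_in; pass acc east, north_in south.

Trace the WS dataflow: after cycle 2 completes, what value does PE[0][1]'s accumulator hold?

PE[0][1].acc = 16

WS on a 2×3 grid — tracing PE[0][1] and its feeders:
  @0  [0,0]  acc 49  |  →7  ↓49
  @0  [0,1]  acc 0  |  →0  ↓0
  @1  [0,0]  acc 28  |  →4  ↓28
  @1  [0,1]  acc 28  |  →7  ↓28
  @2  [0,0]  acc 49  |  →7  ↓49
  @2  [0,1]  acc 16  |  →4  ↓16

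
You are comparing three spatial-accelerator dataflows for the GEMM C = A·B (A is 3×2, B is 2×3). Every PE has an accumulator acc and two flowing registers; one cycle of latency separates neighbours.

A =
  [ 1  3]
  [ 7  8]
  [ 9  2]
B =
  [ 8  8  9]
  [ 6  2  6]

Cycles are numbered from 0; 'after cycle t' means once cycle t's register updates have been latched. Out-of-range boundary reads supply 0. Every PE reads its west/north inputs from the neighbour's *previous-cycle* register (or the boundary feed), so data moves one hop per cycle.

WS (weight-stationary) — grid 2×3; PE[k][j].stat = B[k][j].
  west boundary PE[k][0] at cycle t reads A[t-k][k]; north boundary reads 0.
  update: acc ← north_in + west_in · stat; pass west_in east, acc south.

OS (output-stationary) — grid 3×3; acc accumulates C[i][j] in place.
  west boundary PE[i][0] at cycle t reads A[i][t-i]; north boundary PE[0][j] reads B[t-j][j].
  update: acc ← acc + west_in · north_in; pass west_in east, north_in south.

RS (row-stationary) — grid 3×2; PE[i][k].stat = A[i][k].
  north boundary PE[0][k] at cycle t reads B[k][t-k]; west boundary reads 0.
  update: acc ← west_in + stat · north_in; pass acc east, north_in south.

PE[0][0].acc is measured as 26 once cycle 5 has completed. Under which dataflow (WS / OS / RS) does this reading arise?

dataflow = OS

— WS: 2×3; PE[0][0] trace:
  step 0 · PE0,0: acc=8; fwd→1 fwd↓8
  step 1 · PE0,0: acc=56; fwd→7 fwd↓56
  step 2 · PE0,0: acc=72; fwd→9 fwd↓72
  step 3 · PE0,0: acc=0; fwd→0 fwd↓0
  step 4 · PE0,0: acc=0; fwd→0 fwd↓0
  step 5 · PE0,0: acc=0; fwd→0 fwd↓0
— OS: 3×3; PE[0][0] trace:
  step 0 · PE0,0: acc=8; fwd→1 fwd↓8
  step 1 · PE0,0: acc=26; fwd→3 fwd↓6
  step 2 · PE0,0: acc=26; fwd→0 fwd↓0
  step 3 · PE0,0: acc=26; fwd→0 fwd↓0
  step 4 · PE0,0: acc=26; fwd→0 fwd↓0
  step 5 · PE0,0: acc=26; fwd→0 fwd↓0
— RS: 3×2; PE[0][0] trace:
  step 0 · PE0,0: acc=8; fwd→8 fwd↓8
  step 1 · PE0,0: acc=8; fwd→8 fwd↓8
  step 2 · PE0,0: acc=9; fwd→9 fwd↓9
  step 3 · PE0,0: acc=0; fwd→0 fwd↓0
  step 4 · PE0,0: acc=0; fwd→0 fwd↓0
  step 5 · PE0,0: acc=0; fwd→0 fwd↓0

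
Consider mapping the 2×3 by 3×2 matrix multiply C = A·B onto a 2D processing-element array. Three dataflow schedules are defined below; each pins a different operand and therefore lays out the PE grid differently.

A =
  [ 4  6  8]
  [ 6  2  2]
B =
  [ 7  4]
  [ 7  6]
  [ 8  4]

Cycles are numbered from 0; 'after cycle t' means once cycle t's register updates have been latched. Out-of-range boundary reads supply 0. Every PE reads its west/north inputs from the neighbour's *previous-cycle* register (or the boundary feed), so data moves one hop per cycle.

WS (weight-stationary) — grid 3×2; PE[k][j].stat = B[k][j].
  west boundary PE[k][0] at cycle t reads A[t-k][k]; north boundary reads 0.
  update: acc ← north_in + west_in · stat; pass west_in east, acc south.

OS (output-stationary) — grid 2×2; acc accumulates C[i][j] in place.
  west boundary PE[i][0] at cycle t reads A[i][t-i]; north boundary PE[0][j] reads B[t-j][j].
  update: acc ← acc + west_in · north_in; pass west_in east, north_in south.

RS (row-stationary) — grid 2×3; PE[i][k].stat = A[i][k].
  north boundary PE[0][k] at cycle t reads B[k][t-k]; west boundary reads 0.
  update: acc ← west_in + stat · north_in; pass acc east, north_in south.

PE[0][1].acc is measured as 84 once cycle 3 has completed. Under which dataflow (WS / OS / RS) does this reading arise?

WS [3×2] PE[0][1] across cycles:
  0: (0,1).acc=0  regs=<0,0>
  1: (0,1).acc=16  regs=<4,16>
  2: (0,1).acc=24  regs=<6,24>
  3: (0,1).acc=0  regs=<0,0>
OS [2×2] PE[0][1] across cycles:
  0: (0,1).acc=0  regs=<0,0>
  1: (0,1).acc=16  regs=<4,4>
  2: (0,1).acc=52  regs=<6,6>
  3: (0,1).acc=84  regs=<8,4>
RS [2×3] PE[0][1] across cycles:
  0: (0,1).acc=0  regs=<0,0>
  1: (0,1).acc=70  regs=<70,7>
  2: (0,1).acc=52  regs=<52,6>
  3: (0,1).acc=0  regs=<0,0>

dataflow = OS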